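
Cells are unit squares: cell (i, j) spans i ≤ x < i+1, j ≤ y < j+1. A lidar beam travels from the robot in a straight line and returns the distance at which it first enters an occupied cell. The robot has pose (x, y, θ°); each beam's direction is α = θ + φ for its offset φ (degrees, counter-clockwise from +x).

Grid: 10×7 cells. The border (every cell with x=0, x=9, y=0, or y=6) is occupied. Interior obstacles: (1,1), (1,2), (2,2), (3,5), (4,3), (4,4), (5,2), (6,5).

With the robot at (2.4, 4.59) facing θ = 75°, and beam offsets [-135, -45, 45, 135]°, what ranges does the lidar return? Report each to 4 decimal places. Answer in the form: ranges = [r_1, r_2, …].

beam 1: φ=-135°, α=300°
  dir = (cos 300°, sin 300°) = (0.5000, -0.8660); from cell (2,4)
  next x-line at t=1.2000, next y-line at t=0.6813; Δt_x=2.0000, Δt_y=1.1547
    y: enter (2,3) at t=0.6813
    x: enter (3,3) at t=1.2000
    y: enter (3,2) at t=1.8360
    y: enter (3,1) at t=2.9907
    x: enter (4,1) at t=3.2000
    y: enter (4,0) at t=4.1454 ← occupied
  → r_1 = 4.1454
beam 2: φ=-45°, α=30°
  dir = (cos 30°, sin 30°) = (0.8660, 0.5000); from cell (2,4)
  next x-line at t=0.6928, next y-line at t=0.8200; Δt_x=1.1547, Δt_y=2.0000
    x: enter (3,4) at t=0.6928
    y: enter (3,5) at t=0.8200 ← occupied
  → r_2 = 0.8200
beam 3: φ=45°, α=120°
  dir = (cos 120°, sin 120°) = (-0.5000, 0.8660); from cell (2,4)
  next x-line at t=0.8000, next y-line at t=0.4734; Δt_x=2.0000, Δt_y=1.1547
    y: enter (2,5) at t=0.4734
    x: enter (1,5) at t=0.8000
    y: enter (1,6) at t=1.6281 ← occupied
  → r_3 = 1.6281
beam 4: φ=135°, α=210°
  dir = (cos 210°, sin 210°) = (-0.8660, -0.5000); from cell (2,4)
  next x-line at t=0.4619, next y-line at t=1.1800; Δt_x=1.1547, Δt_y=2.0000
    x: enter (1,4) at t=0.4619
    y: enter (1,3) at t=1.1800
    x: enter (0,3) at t=1.6166 ← occupied
  → r_4 = 1.6166

ranges = [4.1454, 0.8200, 1.6281, 1.6166]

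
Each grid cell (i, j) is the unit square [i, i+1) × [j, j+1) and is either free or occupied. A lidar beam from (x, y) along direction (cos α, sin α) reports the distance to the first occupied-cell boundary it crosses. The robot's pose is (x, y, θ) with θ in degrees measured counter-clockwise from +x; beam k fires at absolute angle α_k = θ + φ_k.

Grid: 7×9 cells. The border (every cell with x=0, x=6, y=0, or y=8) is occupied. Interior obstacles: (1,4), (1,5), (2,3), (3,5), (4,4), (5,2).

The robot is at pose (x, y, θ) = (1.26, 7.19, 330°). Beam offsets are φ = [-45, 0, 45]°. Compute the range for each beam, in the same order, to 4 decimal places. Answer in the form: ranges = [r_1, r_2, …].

ranges = [1.2320, 2.3800, 3.1296]

beam 1: φ=-45°, α=285°
  d=(0.2588,-0.9659)  start (1,7)  tX=2.8591 tY=0.1967  stride 1/|dx|=3.8637 1/|dy|=1.0353
    cross y-line → (1,6), t=0.1967
    cross y-line → (1,5), t=1.2320 (wall)
  → r_1 = 1.2320
beam 2: φ=0°, α=330°
  d=(0.8660,-0.5000)  start (1,7)  tX=0.8545 tY=0.3800  stride 1/|dx|=1.1547 1/|dy|=2.0000
    cross y-line → (1,6), t=0.3800
    cross x-line → (2,6), t=0.8545
    cross x-line → (3,6), t=2.0092
    cross y-line → (3,5), t=2.3800 (wall)
  → r_2 = 2.3800
beam 3: φ=45°, α=15°
  d=(0.9659,0.2588)  start (1,7)  tX=0.7661 tY=3.1296  stride 1/|dx|=1.0353 1/|dy|=3.8637
    cross x-line → (2,7), t=0.7661
    cross x-line → (3,7), t=1.8014
    cross x-line → (4,7), t=2.8367
    cross y-line → (4,8), t=3.1296 (wall)
  → r_3 = 3.1296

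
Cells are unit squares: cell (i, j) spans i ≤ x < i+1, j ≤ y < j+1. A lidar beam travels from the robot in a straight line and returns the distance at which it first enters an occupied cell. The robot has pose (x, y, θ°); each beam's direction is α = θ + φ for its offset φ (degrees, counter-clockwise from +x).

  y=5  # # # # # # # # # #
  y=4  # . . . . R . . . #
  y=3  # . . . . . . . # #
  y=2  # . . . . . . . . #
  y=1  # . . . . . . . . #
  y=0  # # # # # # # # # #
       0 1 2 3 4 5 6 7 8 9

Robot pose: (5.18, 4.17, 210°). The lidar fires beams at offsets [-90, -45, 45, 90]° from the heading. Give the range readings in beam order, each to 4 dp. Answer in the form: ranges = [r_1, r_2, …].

ranges = [0.9584, 3.2069, 3.2818, 3.6604]

beam 1: φ=-90°, α=120°
  d=(-0.5000,0.8660)  start (5,4)  tX=0.3600 tY=0.9584  stride 1/|dx|=2.0000 1/|dy|=1.1547
    cross x-line → (4,4), t=0.3600
    cross y-line → (4,5), t=0.9584 (wall)
  → r_1 = 0.9584
beam 2: φ=-45°, α=165°
  d=(-0.9659,0.2588)  start (5,4)  tX=0.1863 tY=3.2069  stride 1/|dx|=1.0353 1/|dy|=3.8637
    cross x-line → (4,4), t=0.1863
    cross x-line → (3,4), t=1.2216
    cross x-line → (2,4), t=2.2569
    cross y-line → (2,5), t=3.2069 (wall)
  → r_2 = 3.2069
beam 3: φ=45°, α=255°
  d=(-0.2588,-0.9659)  start (5,4)  tX=0.6955 tY=0.1760  stride 1/|dx|=3.8637 1/|dy|=1.0353
    cross y-line → (5,3), t=0.1760
    cross x-line → (4,3), t=0.6955
    cross y-line → (4,2), t=1.2113
    cross y-line → (4,1), t=2.2465
    cross y-line → (4,0), t=3.2818 (wall)
  → r_3 = 3.2818
beam 4: φ=90°, α=300°
  d=(0.5000,-0.8660)  start (5,4)  tX=1.6400 tY=0.1963  stride 1/|dx|=2.0000 1/|dy|=1.1547
    cross y-line → (5,3), t=0.1963
    cross y-line → (5,2), t=1.3510
    cross x-line → (6,2), t=1.6400
    cross y-line → (6,1), t=2.5057
    cross x-line → (7,1), t=3.6400
    cross y-line → (7,0), t=3.6604 (wall)
  → r_4 = 3.6604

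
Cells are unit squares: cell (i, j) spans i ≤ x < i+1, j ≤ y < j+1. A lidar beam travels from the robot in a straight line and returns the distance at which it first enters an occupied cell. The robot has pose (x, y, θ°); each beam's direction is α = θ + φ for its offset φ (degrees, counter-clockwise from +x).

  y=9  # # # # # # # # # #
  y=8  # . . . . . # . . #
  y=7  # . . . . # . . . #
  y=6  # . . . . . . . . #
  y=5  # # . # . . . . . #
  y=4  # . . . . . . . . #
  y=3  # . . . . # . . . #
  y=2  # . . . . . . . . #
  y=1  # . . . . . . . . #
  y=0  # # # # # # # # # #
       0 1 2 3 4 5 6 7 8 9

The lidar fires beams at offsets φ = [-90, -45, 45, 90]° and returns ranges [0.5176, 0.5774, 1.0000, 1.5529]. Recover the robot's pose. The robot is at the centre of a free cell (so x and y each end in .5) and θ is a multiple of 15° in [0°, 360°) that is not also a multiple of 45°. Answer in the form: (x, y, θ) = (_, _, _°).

(x, y, θ) = (8.5, 8.5, 105°)

The pose lattice has 59·16 = 944 candidates. Test each by forward raycasting.
  (8.5, 5.5, 210°): beam 1 = 3.0000 ≠ 0.5176 ✗
  (3.5, 1.5, 285°): beam 1 = 1.9319 ≠ 0.5176 ✗
  (2.5, 7.5, 120°): beam 1 = 3.0000 ≠ 0.5176 ✗
  …
  (8.5, 8.5, 105°): r_1=0.5176, r_2=0.5774, r_3=1.0000, r_4=1.5529 — all match ✓
Unique over the lattice → pose = (8.5, 8.5, 105°).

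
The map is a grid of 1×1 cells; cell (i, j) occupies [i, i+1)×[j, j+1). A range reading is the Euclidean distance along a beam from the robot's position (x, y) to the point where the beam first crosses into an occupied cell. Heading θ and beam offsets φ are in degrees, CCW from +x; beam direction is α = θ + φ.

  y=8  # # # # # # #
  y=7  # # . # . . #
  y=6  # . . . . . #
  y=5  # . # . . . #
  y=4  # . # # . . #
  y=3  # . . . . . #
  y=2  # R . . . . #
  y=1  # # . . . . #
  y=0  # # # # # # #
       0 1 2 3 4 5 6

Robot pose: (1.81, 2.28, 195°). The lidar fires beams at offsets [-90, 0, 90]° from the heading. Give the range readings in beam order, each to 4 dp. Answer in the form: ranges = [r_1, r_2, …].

beam 1: φ=-90°, α=105°
  dir = (cos 105°, sin 105°) = (-0.2588, 0.9659); from cell (1,2)
  next x-line at t=3.1296, next y-line at t=0.7454; Δt_x=3.8637, Δt_y=1.0353
    y: enter (1,3) at t=0.7454
    y: enter (1,4) at t=1.7807
    y: enter (1,5) at t=2.8160
    x: enter (0,5) at t=3.1296 ← occupied
  → r_1 = 3.1296
beam 2: φ=0°, α=195°
  dir = (cos 195°, sin 195°) = (-0.9659, -0.2588); from cell (1,2)
  next x-line at t=0.8386, next y-line at t=1.0818; Δt_x=1.0353, Δt_y=3.8637
    x: enter (0,2) at t=0.8386 ← occupied
  → r_2 = 0.8386
beam 3: φ=90°, α=285°
  dir = (cos 285°, sin 285°) = (0.2588, -0.9659); from cell (1,2)
  next x-line at t=0.7341, next y-line at t=0.2899; Δt_x=3.8637, Δt_y=1.0353
    y: enter (1,1) at t=0.2899 ← occupied
  → r_3 = 0.2899

ranges = [3.1296, 0.8386, 0.2899]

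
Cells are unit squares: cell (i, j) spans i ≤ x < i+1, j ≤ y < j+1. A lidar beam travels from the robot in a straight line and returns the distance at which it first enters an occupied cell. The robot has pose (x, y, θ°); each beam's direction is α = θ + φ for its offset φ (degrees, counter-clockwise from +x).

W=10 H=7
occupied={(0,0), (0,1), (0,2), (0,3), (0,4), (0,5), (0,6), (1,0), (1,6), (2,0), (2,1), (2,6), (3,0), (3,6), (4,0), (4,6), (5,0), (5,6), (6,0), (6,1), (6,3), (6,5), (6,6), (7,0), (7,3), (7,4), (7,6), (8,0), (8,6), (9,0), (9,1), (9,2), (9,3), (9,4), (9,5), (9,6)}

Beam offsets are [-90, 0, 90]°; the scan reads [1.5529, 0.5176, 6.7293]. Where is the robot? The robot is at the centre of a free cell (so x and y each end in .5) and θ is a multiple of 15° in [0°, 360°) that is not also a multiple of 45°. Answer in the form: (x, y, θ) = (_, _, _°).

(x, y, θ) = (7.5, 2.5, 75°)

The pose lattice has 34·16 = 544 candidates. Test each by forward raycasting.
  (5.5, 5.5, 15°): beam 1 = 1.9319 ≠ 1.5529 ✗
  (2.5, 4.5, 15°): beam 1 = 3.6235 ≠ 1.5529 ✗
  (1.5, 3.5, 120°): beam 1 = 5.0000 ≠ 1.5529 ✗
  (3.5, 3.5, 105°): beam 1 = 3.6235 ≠ 1.5529 ✗
  (4.5, 4.5, 345°): beam 1 = 3.6235 ≠ 1.5529 ✗
  …
  (7.5, 2.5, 75°): r_1=1.5529, r_2=0.5176, r_3=6.7293 — all match ✓
Only this pose fits every beam.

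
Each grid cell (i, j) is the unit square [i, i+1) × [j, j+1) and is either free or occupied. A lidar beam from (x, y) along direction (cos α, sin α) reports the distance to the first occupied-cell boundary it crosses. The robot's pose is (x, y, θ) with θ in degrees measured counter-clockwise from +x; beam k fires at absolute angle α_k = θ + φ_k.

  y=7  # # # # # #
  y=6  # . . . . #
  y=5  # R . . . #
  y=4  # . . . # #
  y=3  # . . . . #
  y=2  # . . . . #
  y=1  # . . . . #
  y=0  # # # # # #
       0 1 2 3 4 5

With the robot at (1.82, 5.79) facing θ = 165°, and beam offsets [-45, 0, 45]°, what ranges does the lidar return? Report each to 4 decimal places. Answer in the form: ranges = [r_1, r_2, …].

ranges = [1.3972, 0.8489, 0.9469]

beam 1: φ=-45°, α=120°
  dir = (cos 120°, sin 120°) = (-0.5000, 0.8660); from cell (1,5)
  next x-line at t=1.6400, next y-line at t=0.2425; Δt_x=2.0000, Δt_y=1.1547
    y: enter (1,6) at t=0.2425
    y: enter (1,7) at t=1.3972 ← occupied
  → r_1 = 1.3972
beam 2: φ=0°, α=165°
  dir = (cos 165°, sin 165°) = (-0.9659, 0.2588); from cell (1,5)
  next x-line at t=0.8489, next y-line at t=0.8114; Δt_x=1.0353, Δt_y=3.8637
    y: enter (1,6) at t=0.8114
    x: enter (0,6) at t=0.8489 ← occupied
  → r_2 = 0.8489
beam 3: φ=45°, α=210°
  dir = (cos 210°, sin 210°) = (-0.8660, -0.5000); from cell (1,5)
  next x-line at t=0.9469, next y-line at t=1.5800; Δt_x=1.1547, Δt_y=2.0000
    x: enter (0,5) at t=0.9469 ← occupied
  → r_3 = 0.9469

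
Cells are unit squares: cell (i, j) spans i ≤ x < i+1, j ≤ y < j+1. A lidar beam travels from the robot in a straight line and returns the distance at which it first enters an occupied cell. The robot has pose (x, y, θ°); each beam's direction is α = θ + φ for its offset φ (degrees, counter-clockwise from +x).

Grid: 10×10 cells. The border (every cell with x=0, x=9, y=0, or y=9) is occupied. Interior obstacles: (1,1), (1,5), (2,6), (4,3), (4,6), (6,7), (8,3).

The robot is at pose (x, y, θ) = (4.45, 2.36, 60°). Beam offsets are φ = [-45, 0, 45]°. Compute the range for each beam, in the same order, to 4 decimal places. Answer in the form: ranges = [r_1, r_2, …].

ranges = [3.6752, 0.7390, 0.6626]

beam 1: φ=-45°, α=15°
  direction (0.9659, 0.2588); cell (4,2); t to first gridline: x 0.5694, y 2.4728 (then +1.0353 / +3.8637)
    (5,2) via x @ 0.5694
    (6,2) via x @ 1.6047
    (6,3) via y @ 2.4728
    (7,3) via x @ 2.6400
    (8,3) via x @ 3.6752  # hit
  → r_1 = 3.6752
beam 2: φ=0°, α=60°
  direction (0.5000, 0.8660); cell (4,2); t to first gridline: x 1.1000, y 0.7390 (then +2.0000 / +1.1547)
    (4,3) via y @ 0.7390  # hit
  → r_2 = 0.7390
beam 3: φ=45°, α=105°
  direction (-0.2588, 0.9659); cell (4,2); t to first gridline: x 1.7387, y 0.6626 (then +3.8637 / +1.0353)
    (4,3) via y @ 0.6626  # hit
  → r_3 = 0.6626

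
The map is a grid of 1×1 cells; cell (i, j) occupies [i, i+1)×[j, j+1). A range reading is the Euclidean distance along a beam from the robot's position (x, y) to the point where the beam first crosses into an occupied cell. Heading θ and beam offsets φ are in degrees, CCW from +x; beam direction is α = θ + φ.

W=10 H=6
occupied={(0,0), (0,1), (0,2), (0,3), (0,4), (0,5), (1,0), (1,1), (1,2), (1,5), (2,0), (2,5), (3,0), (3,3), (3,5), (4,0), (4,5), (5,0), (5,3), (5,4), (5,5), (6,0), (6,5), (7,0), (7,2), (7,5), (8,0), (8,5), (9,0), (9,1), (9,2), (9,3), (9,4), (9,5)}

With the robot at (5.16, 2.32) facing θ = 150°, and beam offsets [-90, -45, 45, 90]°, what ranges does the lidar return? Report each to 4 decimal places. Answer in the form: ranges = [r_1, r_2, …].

beam 1: φ=-90°, α=60°
  cosα=0.5000 sinα=0.8660 | (5,2) | tMaxX 1.6800 tMaxY 0.7852 | tΔX 2.0000 tΔY 1.1547
    t=0.7852 [y] (5,3) — stop
  → r_1 = 0.7852
beam 2: φ=-45°, α=105°
  cosα=-0.2588 sinα=0.9659 | (5,2) | tMaxX 0.6182 tMaxY 0.7040 | tΔX 3.8637 tΔY 1.0353
    t=0.6182 [x] (4,2)
    t=0.7040 [y] (4,3)
    t=1.7393 [y] (4,4)
    t=2.7745 [y] (4,5) — stop
  → r_2 = 2.7745
beam 3: φ=45°, α=195°
  cosα=-0.9659 sinα=-0.2588 | (5,2) | tMaxX 0.1656 tMaxY 1.2364 | tΔX 1.0353 tΔY 3.8637
    t=0.1656 [x] (4,2)
    t=1.2009 [x] (3,2)
    t=1.2364 [y] (3,1)
    t=2.2362 [x] (2,1)
    t=3.2715 [x] (1,1) — stop
  → r_3 = 3.2715
beam 4: φ=90°, α=240°
  cosα=-0.5000 sinα=-0.8660 | (5,2) | tMaxX 0.3200 tMaxY 0.3695 | tΔX 2.0000 tΔY 1.1547
    t=0.3200 [x] (4,2)
    t=0.3695 [y] (4,1)
    t=1.5242 [y] (4,0) — stop
  → r_4 = 1.5242

ranges = [0.7852, 2.7745, 3.2715, 1.5242]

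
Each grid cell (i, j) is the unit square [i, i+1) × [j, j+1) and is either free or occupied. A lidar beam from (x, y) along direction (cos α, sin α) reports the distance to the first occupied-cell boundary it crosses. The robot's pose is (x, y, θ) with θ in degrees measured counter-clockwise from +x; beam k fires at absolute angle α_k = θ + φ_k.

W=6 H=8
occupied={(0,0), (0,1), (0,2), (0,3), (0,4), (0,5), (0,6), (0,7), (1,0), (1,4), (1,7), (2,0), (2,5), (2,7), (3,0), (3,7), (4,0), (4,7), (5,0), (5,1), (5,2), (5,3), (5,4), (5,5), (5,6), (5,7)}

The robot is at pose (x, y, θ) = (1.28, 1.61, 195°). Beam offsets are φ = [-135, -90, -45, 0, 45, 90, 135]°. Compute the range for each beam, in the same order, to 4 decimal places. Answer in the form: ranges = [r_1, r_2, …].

beam 1: φ=-135°, α=60°
  d=(0.5000,0.8660)  start (1,1)  tX=1.4400 tY=0.4503  stride 1/|dx|=2.0000 1/|dy|=1.1547
    cross y-line → (1,2), t=0.4503
    cross x-line → (2,2), t=1.4400
    cross y-line → (2,3), t=1.6050
    cross y-line → (2,4), t=2.7597
    cross x-line → (3,4), t=3.4400
    cross y-line → (3,5), t=3.9144
    cross y-line → (3,6), t=5.0691
    cross x-line → (4,6), t=5.4400
    cross y-line → (4,7), t=6.2238 (wall)
  → r_1 = 6.2238
beam 2: φ=-90°, α=105°
  d=(-0.2588,0.9659)  start (1,1)  tX=1.0818 tY=0.4038  stride 1/|dx|=3.8637 1/|dy|=1.0353
    cross y-line → (1,2), t=0.4038
    cross x-line → (0,2), t=1.0818 (wall)
  → r_2 = 1.0818
beam 3: φ=-45°, α=150°
  d=(-0.8660,0.5000)  start (1,1)  tX=0.3233 tY=0.7800  stride 1/|dx|=1.1547 1/|dy|=2.0000
    cross x-line → (0,1), t=0.3233 (wall)
  → r_3 = 0.3233
beam 4: φ=0°, α=195°
  d=(-0.9659,-0.2588)  start (1,1)  tX=0.2899 tY=2.3569  stride 1/|dx|=1.0353 1/|dy|=3.8637
    cross x-line → (0,1), t=0.2899 (wall)
  → r_4 = 0.2899
beam 5: φ=45°, α=240°
  d=(-0.5000,-0.8660)  start (1,1)  tX=0.5600 tY=0.7044  stride 1/|dx|=2.0000 1/|dy|=1.1547
    cross x-line → (0,1), t=0.5600 (wall)
  → r_5 = 0.5600
beam 6: φ=90°, α=285°
  d=(0.2588,-0.9659)  start (1,1)  tX=2.7819 tY=0.6315  stride 1/|dx|=3.8637 1/|dy|=1.0353
    cross y-line → (1,0), t=0.6315 (wall)
  → r_6 = 0.6315
beam 7: φ=135°, α=330°
  d=(0.8660,-0.5000)  start (1,1)  tX=0.8314 tY=1.2200  stride 1/|dx|=1.1547 1/|dy|=2.0000
    cross x-line → (2,1), t=0.8314
    cross y-line → (2,0), t=1.2200 (wall)
  → r_7 = 1.2200

ranges = [6.2238, 1.0818, 0.3233, 0.2899, 0.5600, 0.6315, 1.2200]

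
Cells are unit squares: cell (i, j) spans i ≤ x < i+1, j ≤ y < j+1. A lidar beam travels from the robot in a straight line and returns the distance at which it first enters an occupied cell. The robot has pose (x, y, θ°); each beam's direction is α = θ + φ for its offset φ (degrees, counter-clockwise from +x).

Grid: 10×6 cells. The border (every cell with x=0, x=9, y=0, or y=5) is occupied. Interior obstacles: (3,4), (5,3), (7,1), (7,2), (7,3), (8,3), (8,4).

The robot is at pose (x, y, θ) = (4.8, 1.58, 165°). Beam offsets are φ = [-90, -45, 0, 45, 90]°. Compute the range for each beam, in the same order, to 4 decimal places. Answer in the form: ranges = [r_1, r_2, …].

ranges = [1.4701, 2.7944, 3.9340, 1.1600, 0.6005]

beam 1: φ=-90°, α=75°
  d=(0.2588,0.9659)  start (4,1)  tX=0.7727 tY=0.4348  stride 1/|dx|=3.8637 1/|dy|=1.0353
    cross y-line → (4,2), t=0.4348
    cross x-line → (5,2), t=0.7727
    cross y-line → (5,3), t=1.4701 (wall)
  → r_1 = 1.4701
beam 2: φ=-45°, α=120°
  d=(-0.5000,0.8660)  start (4,1)  tX=1.6000 tY=0.4850  stride 1/|dx|=2.0000 1/|dy|=1.1547
    cross y-line → (4,2), t=0.4850
    cross x-line → (3,2), t=1.6000
    cross y-line → (3,3), t=1.6397
    cross y-line → (3,4), t=2.7944 (wall)
  → r_2 = 2.7944
beam 3: φ=0°, α=165°
  d=(-0.9659,0.2588)  start (4,1)  tX=0.8282 tY=1.6228  stride 1/|dx|=1.0353 1/|dy|=3.8637
    cross x-line → (3,1), t=0.8282
    cross y-line → (3,2), t=1.6228
    cross x-line → (2,2), t=1.8635
    cross x-line → (1,2), t=2.8988
    cross x-line → (0,2), t=3.9340 (wall)
  → r_3 = 3.9340
beam 4: φ=45°, α=210°
  d=(-0.8660,-0.5000)  start (4,1)  tX=0.9238 tY=1.1600  stride 1/|dx|=1.1547 1/|dy|=2.0000
    cross x-line → (3,1), t=0.9238
    cross y-line → (3,0), t=1.1600 (wall)
  → r_4 = 1.1600
beam 5: φ=90°, α=255°
  d=(-0.2588,-0.9659)  start (4,1)  tX=3.0910 tY=0.6005  stride 1/|dx|=3.8637 1/|dy|=1.0353
    cross y-line → (4,0), t=0.6005 (wall)
  → r_5 = 0.6005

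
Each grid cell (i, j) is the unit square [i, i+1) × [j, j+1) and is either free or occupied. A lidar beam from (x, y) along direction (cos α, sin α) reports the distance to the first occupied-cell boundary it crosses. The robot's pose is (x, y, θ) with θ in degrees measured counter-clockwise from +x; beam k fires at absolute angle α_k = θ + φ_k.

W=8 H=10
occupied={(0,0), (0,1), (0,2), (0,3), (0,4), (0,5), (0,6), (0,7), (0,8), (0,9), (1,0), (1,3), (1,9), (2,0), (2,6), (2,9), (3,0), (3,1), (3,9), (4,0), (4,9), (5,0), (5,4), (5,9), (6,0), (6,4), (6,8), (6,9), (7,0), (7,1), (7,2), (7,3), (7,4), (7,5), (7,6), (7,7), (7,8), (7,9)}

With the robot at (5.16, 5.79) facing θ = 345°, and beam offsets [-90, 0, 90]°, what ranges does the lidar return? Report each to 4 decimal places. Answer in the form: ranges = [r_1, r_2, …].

beam 1: φ=-90°, α=255°
  dir = (cos 255°, sin 255°) = (-0.2588, -0.9659); from cell (5,5)
  next x-line at t=0.6182, next y-line at t=0.8179; Δt_x=3.8637, Δt_y=1.0353
    x: enter (4,5) at t=0.6182
    y: enter (4,4) at t=0.8179
    y: enter (4,3) at t=1.8531
    y: enter (4,2) at t=2.8884
    y: enter (4,1) at t=3.9237
    x: enter (3,1) at t=4.4819 ← occupied
  → r_1 = 4.4819
beam 2: φ=0°, α=345°
  dir = (cos 345°, sin 345°) = (0.9659, -0.2588); from cell (5,5)
  next x-line at t=0.8696, next y-line at t=3.0523; Δt_x=1.0353, Δt_y=3.8637
    x: enter (6,5) at t=0.8696
    x: enter (7,5) at t=1.9049 ← occupied
  → r_2 = 1.9049
beam 3: φ=90°, α=75°
  dir = (cos 75°, sin 75°) = (0.2588, 0.9659); from cell (5,5)
  next x-line at t=3.2455, next y-line at t=0.2174; Δt_x=3.8637, Δt_y=1.0353
    y: enter (5,6) at t=0.2174
    y: enter (5,7) at t=1.2527
    y: enter (5,8) at t=2.2880
    x: enter (6,8) at t=3.2455 ← occupied
  → r_3 = 3.2455

ranges = [4.4819, 1.9049, 3.2455]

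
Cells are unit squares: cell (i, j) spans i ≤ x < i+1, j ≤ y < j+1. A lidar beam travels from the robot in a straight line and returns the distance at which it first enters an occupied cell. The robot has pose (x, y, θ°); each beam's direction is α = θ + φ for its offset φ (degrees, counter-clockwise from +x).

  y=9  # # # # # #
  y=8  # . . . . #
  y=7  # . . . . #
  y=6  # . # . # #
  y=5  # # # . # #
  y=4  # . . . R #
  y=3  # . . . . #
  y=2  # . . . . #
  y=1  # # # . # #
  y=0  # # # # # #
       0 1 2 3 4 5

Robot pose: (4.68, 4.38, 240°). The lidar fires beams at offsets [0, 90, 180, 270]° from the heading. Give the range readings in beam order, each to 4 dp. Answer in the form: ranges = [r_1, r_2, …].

ranges = [3.3600, 0.3695, 0.6400, 1.9399]

beam 1: φ=0°, α=240°
  d=(-0.5000,-0.8660)  start (4,4)  tX=1.3600 tY=0.4388  stride 1/|dx|=2.0000 1/|dy|=1.1547
    cross y-line → (4,3), t=0.4388
    cross x-line → (3,3), t=1.3600
    cross y-line → (3,2), t=1.5935
    cross y-line → (3,1), t=2.7482
    cross x-line → (2,1), t=3.3600 (wall)
  → r_1 = 3.3600
beam 2: φ=90°, α=330°
  d=(0.8660,-0.5000)  start (4,4)  tX=0.3695 tY=0.7600  stride 1/|dx|=1.1547 1/|dy|=2.0000
    cross x-line → (5,4), t=0.3695 (wall)
  → r_2 = 0.3695
beam 3: φ=180°, α=60°
  d=(0.5000,0.8660)  start (4,4)  tX=0.6400 tY=0.7159  stride 1/|dx|=2.0000 1/|dy|=1.1547
    cross x-line → (5,4), t=0.6400 (wall)
  → r_3 = 0.6400
beam 4: φ=270°, α=150°
  d=(-0.8660,0.5000)  start (4,4)  tX=0.7852 tY=1.2400  stride 1/|dx|=1.1547 1/|dy|=2.0000
    cross x-line → (3,4), t=0.7852
    cross y-line → (3,5), t=1.2400
    cross x-line → (2,5), t=1.9399 (wall)
  → r_4 = 1.9399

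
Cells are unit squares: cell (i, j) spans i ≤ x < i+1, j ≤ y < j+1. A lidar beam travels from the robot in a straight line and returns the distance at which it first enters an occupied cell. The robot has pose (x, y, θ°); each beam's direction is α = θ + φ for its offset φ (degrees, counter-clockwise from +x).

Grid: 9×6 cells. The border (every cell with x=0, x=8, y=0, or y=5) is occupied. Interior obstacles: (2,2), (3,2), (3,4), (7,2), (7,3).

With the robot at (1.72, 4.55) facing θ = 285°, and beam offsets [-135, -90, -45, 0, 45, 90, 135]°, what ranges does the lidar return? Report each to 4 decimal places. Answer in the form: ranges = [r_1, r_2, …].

ranges = [0.8314, 0.7454, 1.4400, 1.6047, 7.1000, 1.3252, 0.5196]

beam 1: φ=-135°, α=150°
  dir = (cos 150°, sin 150°) = (-0.8660, 0.5000); from cell (1,4)
  next x-line at t=0.8314, next y-line at t=0.9000; Δt_x=1.1547, Δt_y=2.0000
    x: enter (0,4) at t=0.8314 ← occupied
  → r_1 = 0.8314
beam 2: φ=-90°, α=195°
  dir = (cos 195°, sin 195°) = (-0.9659, -0.2588); from cell (1,4)
  next x-line at t=0.7454, next y-line at t=2.1250; Δt_x=1.0353, Δt_y=3.8637
    x: enter (0,4) at t=0.7454 ← occupied
  → r_2 = 0.7454
beam 3: φ=-45°, α=240°
  dir = (cos 240°, sin 240°) = (-0.5000, -0.8660); from cell (1,4)
  next x-line at t=1.4400, next y-line at t=0.6351; Δt_x=2.0000, Δt_y=1.1547
    y: enter (1,3) at t=0.6351
    x: enter (0,3) at t=1.4400 ← occupied
  → r_3 = 1.4400
beam 4: φ=0°, α=285°
  dir = (cos 285°, sin 285°) = (0.2588, -0.9659); from cell (1,4)
  next x-line at t=1.0818, next y-line at t=0.5694; Δt_x=3.8637, Δt_y=1.0353
    y: enter (1,3) at t=0.5694
    x: enter (2,3) at t=1.0818
    y: enter (2,2) at t=1.6047 ← occupied
  → r_4 = 1.6047
beam 5: φ=45°, α=330°
  dir = (cos 330°, sin 330°) = (0.8660, -0.5000); from cell (1,4)
  next x-line at t=0.3233, next y-line at t=1.1000; Δt_x=1.1547, Δt_y=2.0000
    x: enter (2,4) at t=0.3233
    y: enter (2,3) at t=1.1000
    x: enter (3,3) at t=1.4780
    x: enter (4,3) at t=2.6327
    y: enter (4,2) at t=3.1000
    x: enter (5,2) at t=3.7874
    x: enter (6,2) at t=4.9421
    y: enter (6,1) at t=5.1000
    x: enter (7,1) at t=6.0968
    y: enter (7,0) at t=7.1000 ← occupied
  → r_5 = 7.1000
beam 6: φ=90°, α=15°
  dir = (cos 15°, sin 15°) = (0.9659, 0.2588); from cell (1,4)
  next x-line at t=0.2899, next y-line at t=1.7387; Δt_x=1.0353, Δt_y=3.8637
    x: enter (2,4) at t=0.2899
    x: enter (3,4) at t=1.3252 ← occupied
  → r_6 = 1.3252
beam 7: φ=135°, α=60°
  dir = (cos 60°, sin 60°) = (0.5000, 0.8660); from cell (1,4)
  next x-line at t=0.5600, next y-line at t=0.5196; Δt_x=2.0000, Δt_y=1.1547
    y: enter (1,5) at t=0.5196 ← occupied
  → r_7 = 0.5196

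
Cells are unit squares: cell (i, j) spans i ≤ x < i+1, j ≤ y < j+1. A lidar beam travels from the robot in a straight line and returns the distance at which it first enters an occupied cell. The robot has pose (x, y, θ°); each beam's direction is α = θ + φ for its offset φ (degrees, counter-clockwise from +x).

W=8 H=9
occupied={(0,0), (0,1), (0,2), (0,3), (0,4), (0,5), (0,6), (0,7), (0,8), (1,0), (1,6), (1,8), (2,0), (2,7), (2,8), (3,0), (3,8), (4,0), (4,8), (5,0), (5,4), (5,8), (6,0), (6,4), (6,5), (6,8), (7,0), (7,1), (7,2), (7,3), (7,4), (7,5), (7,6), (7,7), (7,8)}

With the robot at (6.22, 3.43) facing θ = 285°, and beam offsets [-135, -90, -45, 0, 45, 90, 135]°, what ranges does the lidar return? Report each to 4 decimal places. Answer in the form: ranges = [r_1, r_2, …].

ranges = [1.1400, 5.4041, 2.8059, 2.5157, 0.9007, 0.8075, 0.6582]

beam 1: φ=-135°, α=150°
  dir = (cos 150°, sin 150°) = (-0.8660, 0.5000); from cell (6,3)
  next x-line at t=0.2540, next y-line at t=1.1400; Δt_x=1.1547, Δt_y=2.0000
    x: enter (5,3) at t=0.2540
    y: enter (5,4) at t=1.1400 ← occupied
  → r_1 = 1.1400
beam 2: φ=-90°, α=195°
  dir = (cos 195°, sin 195°) = (-0.9659, -0.2588); from cell (6,3)
  next x-line at t=0.2278, next y-line at t=1.6614; Δt_x=1.0353, Δt_y=3.8637
    x: enter (5,3) at t=0.2278
    x: enter (4,3) at t=1.2630
    y: enter (4,2) at t=1.6614
    x: enter (3,2) at t=2.2983
    x: enter (2,2) at t=3.3336
    x: enter (1,2) at t=4.3689
    x: enter (0,2) at t=5.4041 ← occupied
  → r_2 = 5.4041
beam 3: φ=-45°, α=240°
  dir = (cos 240°, sin 240°) = (-0.5000, -0.8660); from cell (6,3)
  next x-line at t=0.4400, next y-line at t=0.4965; Δt_x=2.0000, Δt_y=1.1547
    x: enter (5,3) at t=0.4400
    y: enter (5,2) at t=0.4965
    y: enter (5,1) at t=1.6512
    x: enter (4,1) at t=2.4400
    y: enter (4,0) at t=2.8059 ← occupied
  → r_3 = 2.8059
beam 4: φ=0°, α=285°
  dir = (cos 285°, sin 285°) = (0.2588, -0.9659); from cell (6,3)
  next x-line at t=3.0137, next y-line at t=0.4452; Δt_x=3.8637, Δt_y=1.0353
    y: enter (6,2) at t=0.4452
    y: enter (6,1) at t=1.4804
    y: enter (6,0) at t=2.5157 ← occupied
  → r_4 = 2.5157
beam 5: φ=45°, α=330°
  dir = (cos 330°, sin 330°) = (0.8660, -0.5000); from cell (6,3)
  next x-line at t=0.9007, next y-line at t=0.8600; Δt_x=1.1547, Δt_y=2.0000
    y: enter (6,2) at t=0.8600
    x: enter (7,2) at t=0.9007 ← occupied
  → r_5 = 0.9007
beam 6: φ=90°, α=15°
  dir = (cos 15°, sin 15°) = (0.9659, 0.2588); from cell (6,3)
  next x-line at t=0.8075, next y-line at t=2.2023; Δt_x=1.0353, Δt_y=3.8637
    x: enter (7,3) at t=0.8075 ← occupied
  → r_6 = 0.8075
beam 7: φ=135°, α=60°
  dir = (cos 60°, sin 60°) = (0.5000, 0.8660); from cell (6,3)
  next x-line at t=1.5600, next y-line at t=0.6582; Δt_x=2.0000, Δt_y=1.1547
    y: enter (6,4) at t=0.6582 ← occupied
  → r_7 = 0.6582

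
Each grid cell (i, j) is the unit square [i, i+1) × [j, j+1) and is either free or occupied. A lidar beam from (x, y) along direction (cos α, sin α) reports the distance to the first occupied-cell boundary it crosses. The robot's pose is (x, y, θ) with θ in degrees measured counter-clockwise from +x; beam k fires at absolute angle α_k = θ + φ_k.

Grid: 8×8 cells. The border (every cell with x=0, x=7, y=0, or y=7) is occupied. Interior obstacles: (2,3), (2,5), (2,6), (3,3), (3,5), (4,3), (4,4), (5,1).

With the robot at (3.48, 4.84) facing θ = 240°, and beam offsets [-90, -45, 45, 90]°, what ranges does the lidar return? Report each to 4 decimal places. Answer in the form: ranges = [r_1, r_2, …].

beam 1: φ=-90°, α=150°
  direction (-0.8660, 0.5000); cell (3,4); t to first gridline: x 0.5543, y 0.3200 (then +1.1547 / +2.0000)
    (3,5) via y @ 0.3200  # hit
  → r_1 = 0.3200
beam 2: φ=-45°, α=195°
  direction (-0.9659, -0.2588); cell (3,4); t to first gridline: x 0.4969, y 3.2455 (then +1.0353 / +3.8637)
    (2,4) via x @ 0.4969
    (1,4) via x @ 1.5322
    (0,4) via x @ 2.5675  # hit
  → r_2 = 2.5675
beam 3: φ=45°, α=285°
  direction (0.2588, -0.9659); cell (3,4); t to first gridline: x 2.0091, y 0.8696 (then +3.8637 / +1.0353)
    (3,3) via y @ 0.8696  # hit
  → r_3 = 0.8696
beam 4: φ=90°, α=330°
  direction (0.8660, -0.5000); cell (3,4); t to first gridline: x 0.6004, y 1.6800 (then +1.1547 / +2.0000)
    (4,4) via x @ 0.6004  # hit
  → r_4 = 0.6004

ranges = [0.3200, 2.5675, 0.8696, 0.6004]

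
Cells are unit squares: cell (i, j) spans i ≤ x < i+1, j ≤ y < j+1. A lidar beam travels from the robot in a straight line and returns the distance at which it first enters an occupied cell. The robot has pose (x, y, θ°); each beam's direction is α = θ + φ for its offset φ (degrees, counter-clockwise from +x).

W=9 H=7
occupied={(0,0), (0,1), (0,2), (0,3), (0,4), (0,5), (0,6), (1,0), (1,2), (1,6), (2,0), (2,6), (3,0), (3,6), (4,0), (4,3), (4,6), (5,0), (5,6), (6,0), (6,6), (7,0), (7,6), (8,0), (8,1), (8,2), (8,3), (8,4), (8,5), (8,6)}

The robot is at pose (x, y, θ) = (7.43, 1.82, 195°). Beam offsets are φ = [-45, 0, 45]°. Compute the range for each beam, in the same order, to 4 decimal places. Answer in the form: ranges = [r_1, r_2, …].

beam 1: φ=-45°, α=150°
  dir = (cos 150°, sin 150°) = (-0.8660, 0.5000); from cell (7,1)
  next x-line at t=0.4965, next y-line at t=0.3600; Δt_x=1.1547, Δt_y=2.0000
    y: enter (7,2) at t=0.3600
    x: enter (6,2) at t=0.4965
    x: enter (5,2) at t=1.6512
    y: enter (5,3) at t=2.3600
    x: enter (4,3) at t=2.8059 ← occupied
  → r_1 = 2.8059
beam 2: φ=0°, α=195°
  dir = (cos 195°, sin 195°) = (-0.9659, -0.2588); from cell (7,1)
  next x-line at t=0.4452, next y-line at t=3.1682; Δt_x=1.0353, Δt_y=3.8637
    x: enter (6,1) at t=0.4452
    x: enter (5,1) at t=1.4804
    x: enter (4,1) at t=2.5157
    y: enter (4,0) at t=3.1682 ← occupied
  → r_2 = 3.1682
beam 3: φ=45°, α=240°
  dir = (cos 240°, sin 240°) = (-0.5000, -0.8660); from cell (7,1)
  next x-line at t=0.8600, next y-line at t=0.9469; Δt_x=2.0000, Δt_y=1.1547
    x: enter (6,1) at t=0.8600
    y: enter (6,0) at t=0.9469 ← occupied
  → r_3 = 0.9469

ranges = [2.8059, 3.1682, 0.9469]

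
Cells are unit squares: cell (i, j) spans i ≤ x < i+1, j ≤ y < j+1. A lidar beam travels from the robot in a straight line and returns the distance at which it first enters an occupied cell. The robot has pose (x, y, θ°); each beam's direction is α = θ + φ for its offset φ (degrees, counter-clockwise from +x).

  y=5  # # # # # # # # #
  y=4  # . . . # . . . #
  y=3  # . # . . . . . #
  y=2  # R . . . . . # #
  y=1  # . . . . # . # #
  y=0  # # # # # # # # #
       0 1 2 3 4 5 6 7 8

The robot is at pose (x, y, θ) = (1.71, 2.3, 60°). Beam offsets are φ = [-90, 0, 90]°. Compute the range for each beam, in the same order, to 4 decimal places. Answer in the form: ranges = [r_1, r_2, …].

ranges = [2.6000, 0.8083, 0.8198]

beam 1: φ=-90°, α=330°
  direction (0.8660, -0.5000); cell (1,2); t to first gridline: x 0.3349, y 0.6000 (then +1.1547 / +2.0000)
    (2,2) via x @ 0.3349
    (2,1) via y @ 0.6000
    (3,1) via x @ 1.4896
    (3,0) via y @ 2.6000  # hit
  → r_1 = 2.6000
beam 2: φ=0°, α=60°
  direction (0.5000, 0.8660); cell (1,2); t to first gridline: x 0.5800, y 0.8083 (then +2.0000 / +1.1547)
    (2,2) via x @ 0.5800
    (2,3) via y @ 0.8083  # hit
  → r_2 = 0.8083
beam 3: φ=90°, α=150°
  direction (-0.8660, 0.5000); cell (1,2); t to first gridline: x 0.8198, y 1.4000 (then +1.1547 / +2.0000)
    (0,2) via x @ 0.8198  # hit
  → r_3 = 0.8198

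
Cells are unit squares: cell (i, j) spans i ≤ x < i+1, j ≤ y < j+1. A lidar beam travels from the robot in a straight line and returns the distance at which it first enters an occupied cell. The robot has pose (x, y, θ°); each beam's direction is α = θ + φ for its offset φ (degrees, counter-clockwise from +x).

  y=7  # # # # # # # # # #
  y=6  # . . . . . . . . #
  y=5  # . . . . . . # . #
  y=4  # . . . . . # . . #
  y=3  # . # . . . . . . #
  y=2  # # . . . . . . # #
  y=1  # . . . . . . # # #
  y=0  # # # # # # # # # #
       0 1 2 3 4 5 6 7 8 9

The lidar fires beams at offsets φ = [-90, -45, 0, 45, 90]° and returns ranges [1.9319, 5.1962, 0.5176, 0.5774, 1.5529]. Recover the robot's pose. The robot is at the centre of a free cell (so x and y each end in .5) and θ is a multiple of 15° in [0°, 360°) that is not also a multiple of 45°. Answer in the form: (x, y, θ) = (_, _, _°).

Enumerate (i+0.5, j+0.5, θ) over the 41 free cells and 16 admissible headings. For each, cast all 5 beams and compare to the given ranges.
  (1.5, 5.5, 330°): beam 1 = 1.0000 ≠ 1.9319 ✗
  (5.5, 1.5, 285°): beam 2 = 0.5774 ≠ 5.1962 ✗
  (6.5, 5.5, 15°): beam 1 = 0.5176 ≠ 1.9319 ✗
  (2.5, 4.5, 300°): beam 1 = 1.7321 ≠ 1.9319 ✗
  (3.5, 1.5, 120°): beam 1 = 6.3509 ≠ 1.9319 ✗
  …
  (7.5, 6.5, 255°): r_1=1.9319, r_2=5.1962, r_3=0.5176, r_4=0.5774, r_5=1.5529 — all match ✓
No second candidate reproduces the full scan.

(x, y, θ) = (7.5, 6.5, 255°)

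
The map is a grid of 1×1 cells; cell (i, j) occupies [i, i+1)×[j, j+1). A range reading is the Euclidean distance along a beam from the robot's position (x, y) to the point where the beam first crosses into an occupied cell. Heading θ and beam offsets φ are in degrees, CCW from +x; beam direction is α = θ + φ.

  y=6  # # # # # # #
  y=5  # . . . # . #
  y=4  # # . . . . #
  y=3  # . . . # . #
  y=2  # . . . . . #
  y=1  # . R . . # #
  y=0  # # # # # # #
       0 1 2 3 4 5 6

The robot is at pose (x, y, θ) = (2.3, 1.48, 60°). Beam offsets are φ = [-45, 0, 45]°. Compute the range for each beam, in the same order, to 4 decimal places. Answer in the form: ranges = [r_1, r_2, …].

ranges = [3.8305, 4.0645, 2.6089]

beam 1: φ=-45°, α=15°
  d=(0.9659,0.2588)  start (2,1)  tX=0.7247 tY=2.0091  stride 1/|dx|=1.0353 1/|dy|=3.8637
    cross x-line → (3,1), t=0.7247
    cross x-line → (4,1), t=1.7600
    cross y-line → (4,2), t=2.0091
    cross x-line → (5,2), t=2.7952
    cross x-line → (6,2), t=3.8305 (wall)
  → r_1 = 3.8305
beam 2: φ=0°, α=60°
  d=(0.5000,0.8660)  start (2,1)  tX=1.4000 tY=0.6004  stride 1/|dx|=2.0000 1/|dy|=1.1547
    cross y-line → (2,2), t=0.6004
    cross x-line → (3,2), t=1.4000
    cross y-line → (3,3), t=1.7551
    cross y-line → (3,4), t=2.9098
    cross x-line → (4,4), t=3.4000
    cross y-line → (4,5), t=4.0645 (wall)
  → r_2 = 4.0645
beam 3: φ=45°, α=105°
  d=(-0.2588,0.9659)  start (2,1)  tX=1.1591 tY=0.5383  stride 1/|dx|=3.8637 1/|dy|=1.0353
    cross y-line → (2,2), t=0.5383
    cross x-line → (1,2), t=1.1591
    cross y-line → (1,3), t=1.5736
    cross y-line → (1,4), t=2.6089 (wall)
  → r_3 = 2.6089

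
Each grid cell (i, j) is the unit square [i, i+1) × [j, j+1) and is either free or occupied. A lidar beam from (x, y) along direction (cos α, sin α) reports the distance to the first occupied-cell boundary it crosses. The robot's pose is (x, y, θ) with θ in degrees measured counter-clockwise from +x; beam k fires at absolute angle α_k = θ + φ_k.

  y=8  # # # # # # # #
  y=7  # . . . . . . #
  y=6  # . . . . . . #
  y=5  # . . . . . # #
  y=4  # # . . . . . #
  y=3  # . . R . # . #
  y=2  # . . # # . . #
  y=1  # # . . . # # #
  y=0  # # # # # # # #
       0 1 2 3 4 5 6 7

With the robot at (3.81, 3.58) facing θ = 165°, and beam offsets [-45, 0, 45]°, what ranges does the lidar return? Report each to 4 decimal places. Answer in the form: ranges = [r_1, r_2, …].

beam 1: φ=-45°, α=120°
  direction (-0.5000, 0.8660); cell (3,3); t to first gridline: x 1.6200, y 0.4850 (then +2.0000 / +1.1547)
    (3,4) via y @ 0.4850
    (2,4) via x @ 1.6200
    (2,5) via y @ 1.6397
    (2,6) via y @ 2.7944
    (1,6) via x @ 3.6200
    (1,7) via y @ 3.9491
    (1,8) via y @ 5.1038  # hit
  → r_1 = 5.1038
beam 2: φ=0°, α=165°
  direction (-0.9659, 0.2588); cell (3,3); t to first gridline: x 0.8386, y 1.6228 (then +1.0353 / +3.8637)
    (2,3) via x @ 0.8386
    (2,4) via y @ 1.6228
    (1,4) via x @ 1.8738  # hit
  → r_2 = 1.8738
beam 3: φ=45°, α=210°
  direction (-0.8660, -0.5000); cell (3,3); t to first gridline: x 0.9353, y 1.1600 (then +1.1547 / +2.0000)
    (2,3) via x @ 0.9353
    (2,2) via y @ 1.1600
    (1,2) via x @ 2.0900
    (1,1) via y @ 3.1600  # hit
  → r_3 = 3.1600

ranges = [5.1038, 1.8738, 3.1600]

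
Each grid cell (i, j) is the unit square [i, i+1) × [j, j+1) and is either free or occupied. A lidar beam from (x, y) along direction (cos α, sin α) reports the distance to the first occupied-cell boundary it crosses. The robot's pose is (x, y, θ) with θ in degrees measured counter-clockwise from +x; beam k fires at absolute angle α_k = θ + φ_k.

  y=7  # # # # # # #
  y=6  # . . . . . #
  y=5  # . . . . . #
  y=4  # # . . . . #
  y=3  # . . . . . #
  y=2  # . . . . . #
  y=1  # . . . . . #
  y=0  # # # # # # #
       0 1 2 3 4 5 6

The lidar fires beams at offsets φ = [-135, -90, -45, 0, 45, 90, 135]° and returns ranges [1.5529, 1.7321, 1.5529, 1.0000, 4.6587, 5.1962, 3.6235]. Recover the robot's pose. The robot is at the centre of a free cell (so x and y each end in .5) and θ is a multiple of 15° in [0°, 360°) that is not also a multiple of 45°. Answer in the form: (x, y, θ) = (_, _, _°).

(x, y, θ) = (2.5, 5.5, 210°)

The pose lattice has 29·16 = 464 candidates. Test each by forward raycasting.
  (4.5, 4.5, 300°): beam 1 = 3.6235 ≠ 1.5529 ✗
  (3.5, 3.5, 195°): beam 1 = 4.0415 ≠ 1.5529 ✗
  (1.5, 5.5, 165°): beam 1 = 3.0000 ≠ 1.5529 ✗
  (3.5, 1.5, 345°): beam 1 = 1.0000 ≠ 1.5529 ✗
  …
  (2.5, 5.5, 210°): r_1=1.5529, r_2=1.7321, r_3=1.5529, r_4=1.0000, r_5=4.6587, r_6=5.1962, r_7=3.6235 — all match ✓
No second candidate reproduces the full scan.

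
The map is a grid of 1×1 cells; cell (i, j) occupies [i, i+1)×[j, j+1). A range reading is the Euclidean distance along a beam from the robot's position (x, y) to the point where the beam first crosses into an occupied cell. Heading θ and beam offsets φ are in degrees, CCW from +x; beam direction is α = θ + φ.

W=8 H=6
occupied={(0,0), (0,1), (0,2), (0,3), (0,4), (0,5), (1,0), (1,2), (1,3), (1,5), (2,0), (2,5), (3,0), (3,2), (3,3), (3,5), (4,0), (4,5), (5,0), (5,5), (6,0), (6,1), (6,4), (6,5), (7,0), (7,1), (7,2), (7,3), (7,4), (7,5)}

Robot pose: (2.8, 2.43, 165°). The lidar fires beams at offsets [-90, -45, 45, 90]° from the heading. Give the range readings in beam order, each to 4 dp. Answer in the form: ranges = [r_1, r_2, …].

ranges = [0.7727, 1.6000, 2.0785, 1.4804]

beam 1: φ=-90°, α=75°
  cosα=0.2588 sinα=0.9659 | (2,2) | tMaxX 0.7727 tMaxY 0.5901 | tΔX 3.8637 tΔY 1.0353
    t=0.5901 [y] (2,3)
    t=0.7727 [x] (3,3) — stop
  → r_1 = 0.7727
beam 2: φ=-45°, α=120°
  cosα=-0.5000 sinα=0.8660 | (2,2) | tMaxX 1.6000 tMaxY 0.6582 | tΔX 2.0000 tΔY 1.1547
    t=0.6582 [y] (2,3)
    t=1.6000 [x] (1,3) — stop
  → r_2 = 1.6000
beam 3: φ=45°, α=210°
  cosα=-0.8660 sinα=-0.5000 | (2,2) | tMaxX 0.9238 tMaxY 0.8600 | tΔX 1.1547 tΔY 2.0000
    t=0.8600 [y] (2,1)
    t=0.9238 [x] (1,1)
    t=2.0785 [x] (0,1) — stop
  → r_3 = 2.0785
beam 4: φ=90°, α=255°
  cosα=-0.2588 sinα=-0.9659 | (2,2) | tMaxX 3.0910 tMaxY 0.4452 | tΔX 3.8637 tΔY 1.0353
    t=0.4452 [y] (2,1)
    t=1.4804 [y] (2,0) — stop
  → r_4 = 1.4804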